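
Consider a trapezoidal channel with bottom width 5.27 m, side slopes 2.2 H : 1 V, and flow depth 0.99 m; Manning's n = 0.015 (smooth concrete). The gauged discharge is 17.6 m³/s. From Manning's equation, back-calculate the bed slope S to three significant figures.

A = (b + z·y)·y = (5.27 + 2.2×0.99)×0.99 = 7.374 m²
P = b + 2y√(1+z²) = 5.27 + 2×0.99×√(1+2.2²) = 10.05 m
R = A/P = 7.374/10.05 = 0.7333 m
S = (Q·n / (1·A·R^(2/3)))² = (17.6×0.015 / (1×7.374×0.8132))² = 0.001938

0.00194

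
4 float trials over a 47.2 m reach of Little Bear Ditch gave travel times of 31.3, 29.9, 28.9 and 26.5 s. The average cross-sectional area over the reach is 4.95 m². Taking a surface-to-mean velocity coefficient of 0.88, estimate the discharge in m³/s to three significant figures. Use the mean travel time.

7.05 m³/s

t̄ = (31.3 + 29.9 + 28.9 + 26.5) / 4 = 29.15 s
v_surface = L / t̄ = 47.2 / 29.15 = 1.619 m/s
v_mean = 0.88 × 1.619 = 1.425 m/s
Q = A × v_mean = 4.95 × 1.425 = 7.053 m³/s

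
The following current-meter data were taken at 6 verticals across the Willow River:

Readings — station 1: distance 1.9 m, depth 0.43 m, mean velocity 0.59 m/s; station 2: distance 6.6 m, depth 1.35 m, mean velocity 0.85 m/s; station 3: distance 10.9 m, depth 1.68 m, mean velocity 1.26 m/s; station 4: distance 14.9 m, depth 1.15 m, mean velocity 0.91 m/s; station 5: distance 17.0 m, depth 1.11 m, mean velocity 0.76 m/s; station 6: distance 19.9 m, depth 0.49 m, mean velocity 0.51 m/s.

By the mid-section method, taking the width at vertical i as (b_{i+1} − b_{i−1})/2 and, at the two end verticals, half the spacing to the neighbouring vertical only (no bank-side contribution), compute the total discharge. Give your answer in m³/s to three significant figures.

w_1 = (6.6 − 1.9)/2 = 2.35 m; q_1 = 0.59 × 0.43 × 2.35 = 0.5962 m³/s
w_2 = (10.9 − 1.9)/2 = 4.5 m; q_2 = 0.85 × 1.35 × 4.5 = 5.164 m³/s
w_3 = (14.9 − 6.6)/2 = 4.15 m; q_3 = 1.26 × 1.68 × 4.15 = 8.785 m³/s
w_4 = (17.0 − 10.9)/2 = 3.05 m; q_4 = 0.91 × 1.15 × 3.05 = 3.192 m³/s
w_5 = (19.9 − 14.9)/2 = 2.5 m; q_5 = 0.76 × 1.11 × 2.5 = 2.109 m³/s
w_6 = (19.9 − 17.0)/2 = 1.45 m; q_6 = 0.51 × 0.49 × 1.45 = 0.3624 m³/s
Q = Σ qᵢ = 20.21 m³/s

20.2 m³/s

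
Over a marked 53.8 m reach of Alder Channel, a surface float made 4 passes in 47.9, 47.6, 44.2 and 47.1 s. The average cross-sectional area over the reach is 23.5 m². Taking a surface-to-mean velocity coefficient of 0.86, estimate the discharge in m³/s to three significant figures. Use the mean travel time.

23.3 m³/s

t̄ = (47.9 + 47.6 + 44.2 + 47.1) / 4 = 46.7 s
v_surface = L / t̄ = 53.8 / 46.7 = 1.152 m/s
v_mean = 0.86 × 1.152 = 0.9907 m/s
Q = A × v_mean = 23.5 × 0.9907 = 23.28 m³/s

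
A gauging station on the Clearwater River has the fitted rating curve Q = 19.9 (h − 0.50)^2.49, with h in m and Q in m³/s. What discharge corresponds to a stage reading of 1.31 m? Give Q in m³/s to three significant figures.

11.8 m³/s

Q = 19.9 × (1.31 − 0.50)^2.49 = 19.9 × 0.81^2.49 = 11.78 m³/s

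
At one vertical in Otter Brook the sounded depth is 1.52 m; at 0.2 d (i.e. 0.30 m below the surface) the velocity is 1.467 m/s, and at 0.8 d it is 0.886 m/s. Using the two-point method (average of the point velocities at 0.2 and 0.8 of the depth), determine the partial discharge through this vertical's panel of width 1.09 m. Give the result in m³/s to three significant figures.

v̄ = (1.467 + 0.886) / 2 = 1.177 m/s
q = v̄ × d × w = 1.177 × 1.52 × 1.09 = 1.949 m³/s

1.95 m³/s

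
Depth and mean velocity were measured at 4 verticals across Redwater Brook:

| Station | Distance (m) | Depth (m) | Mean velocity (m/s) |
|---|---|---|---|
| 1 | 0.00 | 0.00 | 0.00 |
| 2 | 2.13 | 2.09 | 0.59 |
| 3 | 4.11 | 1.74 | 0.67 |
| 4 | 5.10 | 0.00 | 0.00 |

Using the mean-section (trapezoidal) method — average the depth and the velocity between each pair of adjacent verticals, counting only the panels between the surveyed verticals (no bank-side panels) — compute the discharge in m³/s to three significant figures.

Panel 1-2: Δb = 2.13 m, d̄ = (0.00+2.09)/2 = 1.045, v̄ = (0.00+0.59)/2 = 0.295 → q = 2.13×1.045×0.295 = 0.6566 m³/s
Panel 2-3: Δb = 1.98 m, d̄ = (2.09+1.74)/2 = 1.915, v̄ = (0.59+0.67)/2 = 0.63 → q = 1.98×1.915×0.63 = 2.389 m³/s
Panel 3-4: Δb = 0.99 m, d̄ = (1.74+0.00)/2 = 0.87, v̄ = (0.67+0.00)/2 = 0.335 → q = 0.99×0.87×0.335 = 0.2885 m³/s
Q = Σ q = 3.334 m³/s

3.33 m³/s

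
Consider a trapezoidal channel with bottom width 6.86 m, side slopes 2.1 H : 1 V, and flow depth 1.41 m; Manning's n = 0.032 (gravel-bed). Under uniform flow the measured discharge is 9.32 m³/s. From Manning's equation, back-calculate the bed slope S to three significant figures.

A = (b + z·y)·y = (6.86 + 2.1×1.41)×1.41 = 13.85 m²
P = b + 2y√(1+z²) = 6.86 + 2×1.41×√(1+2.1²) = 13.42 m
R = A/P = 13.85/13.42 = 1.032 m
S = (Q·n / (1·A·R^(2/3)))² = (9.32×0.032 / (1×13.85×1.021))² = 0.0004448

0.000445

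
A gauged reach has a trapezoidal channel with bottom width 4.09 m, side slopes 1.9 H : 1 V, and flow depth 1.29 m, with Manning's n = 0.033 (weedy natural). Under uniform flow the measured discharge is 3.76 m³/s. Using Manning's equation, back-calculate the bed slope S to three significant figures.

A = (b + z·y)·y = (4.09 + 1.9×1.29)×1.29 = 8.438 m²
P = b + 2y√(1+z²) = 4.09 + 2×1.29×√(1+1.9²) = 9.629 m
R = A/P = 8.438/9.629 = 0.8763 m
S = (Q·n / (1·A·R^(2/3)))² = (3.76×0.033 / (1×8.438×0.9157))² = 0.0002579

0.000258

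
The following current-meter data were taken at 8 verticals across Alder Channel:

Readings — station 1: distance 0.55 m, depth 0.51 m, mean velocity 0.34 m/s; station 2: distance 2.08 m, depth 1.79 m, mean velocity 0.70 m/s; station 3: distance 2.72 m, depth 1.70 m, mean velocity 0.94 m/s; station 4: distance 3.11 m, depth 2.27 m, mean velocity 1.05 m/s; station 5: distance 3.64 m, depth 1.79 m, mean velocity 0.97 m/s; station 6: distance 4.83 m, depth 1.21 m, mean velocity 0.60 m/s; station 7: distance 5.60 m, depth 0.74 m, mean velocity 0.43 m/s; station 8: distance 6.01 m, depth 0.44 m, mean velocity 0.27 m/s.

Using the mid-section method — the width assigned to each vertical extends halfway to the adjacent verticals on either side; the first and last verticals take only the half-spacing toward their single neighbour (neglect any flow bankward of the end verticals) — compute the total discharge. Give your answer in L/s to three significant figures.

5830 L/s

w_1 = (2.08 − 0.55)/2 = 0.765 m; q_1 = 0.34 × 0.51 × 0.765 = 0.1327 m³/s
w_2 = (2.72 − 0.55)/2 = 1.085 m; q_2 = 0.70 × 1.79 × 1.085 = 1.360 m³/s
w_3 = (3.11 − 2.08)/2 = 0.515 m; q_3 = 0.94 × 1.70 × 0.515 = 0.8230 m³/s
w_4 = (3.64 − 2.72)/2 = 0.46 m; q_4 = 1.05 × 2.27 × 0.46 = 1.096 m³/s
w_5 = (4.83 − 3.11)/2 = 0.86 m; q_5 = 0.97 × 1.79 × 0.86 = 1.493 m³/s
w_6 = (5.60 − 3.64)/2 = 0.98 m; q_6 = 0.60 × 1.21 × 0.98 = 0.7115 m³/s
w_7 = (6.01 − 4.83)/2 = 0.59 m; q_7 = 0.43 × 0.74 × 0.59 = 0.1877 m³/s
w_8 = (6.01 − 5.60)/2 = 0.205 m; q_8 = 0.27 × 0.44 × 0.205 = 0.02435 m³/s
Q = Σ qᵢ = 5.828 m³/s
= 5.828 × 1000 = 5828 L/s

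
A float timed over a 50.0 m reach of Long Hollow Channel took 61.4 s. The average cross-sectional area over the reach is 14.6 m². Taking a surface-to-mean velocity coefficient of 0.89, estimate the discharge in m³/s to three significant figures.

v_surface = L / t̄ = 50.0 / 61.4 = 0.8143 m/s
v_mean = 0.89 × 0.8143 = 0.7248 m/s
Q = A × v_mean = 14.6 × 0.7248 = 10.58 m³/s

10.6 m³/s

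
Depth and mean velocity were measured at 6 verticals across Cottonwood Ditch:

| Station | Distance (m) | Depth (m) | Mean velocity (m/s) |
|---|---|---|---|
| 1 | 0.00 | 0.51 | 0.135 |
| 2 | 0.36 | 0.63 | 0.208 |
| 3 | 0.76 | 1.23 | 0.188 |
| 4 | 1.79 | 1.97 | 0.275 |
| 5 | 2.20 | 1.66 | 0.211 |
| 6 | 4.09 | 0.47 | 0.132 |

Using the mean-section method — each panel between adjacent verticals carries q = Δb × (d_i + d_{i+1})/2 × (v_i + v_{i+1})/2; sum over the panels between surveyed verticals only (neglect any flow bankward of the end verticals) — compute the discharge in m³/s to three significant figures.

1.02 m³/s

Panel 1-2: Δb = 0.36 m, d̄ = (0.51+0.63)/2 = 0.57, v̄ = (0.135+0.208)/2 = 0.1715 → q = 0.36×0.57×0.1715 = 0.03519 m³/s
Panel 2-3: Δb = 0.4 m, d̄ = (0.63+1.23)/2 = 0.93, v̄ = (0.208+0.188)/2 = 0.198 → q = 0.4×0.93×0.198 = 0.07366 m³/s
Panel 3-4: Δb = 1.03 m, d̄ = (1.23+1.97)/2 = 1.6, v̄ = (0.188+0.275)/2 = 0.2315 → q = 1.03×1.6×0.2315 = 0.3815 m³/s
Panel 4-5: Δb = 0.41 m, d̄ = (1.97+1.66)/2 = 1.815, v̄ = (0.275+0.211)/2 = 0.243 → q = 0.41×1.815×0.243 = 0.1808 m³/s
Panel 5-6: Δb = 1.89 m, d̄ = (1.66+0.47)/2 = 1.065, v̄ = (0.211+0.132)/2 = 0.1715 → q = 1.89×1.065×0.1715 = 0.3452 m³/s
Q = Σ q = 1.016 m³/s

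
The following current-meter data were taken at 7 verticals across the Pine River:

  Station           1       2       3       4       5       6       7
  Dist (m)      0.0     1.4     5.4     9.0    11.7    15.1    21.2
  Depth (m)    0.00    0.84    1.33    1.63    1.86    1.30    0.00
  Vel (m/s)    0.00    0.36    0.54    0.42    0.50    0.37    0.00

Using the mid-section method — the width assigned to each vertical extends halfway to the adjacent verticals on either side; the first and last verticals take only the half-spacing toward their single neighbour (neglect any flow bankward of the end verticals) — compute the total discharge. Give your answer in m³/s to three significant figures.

w_2 = (5.4 − 0.0)/2 = 2.7 m; q_2 = 0.36 × 0.84 × 2.7 = 0.8165 m³/s
w_3 = (9.0 − 1.4)/2 = 3.8 m; q_3 = 0.54 × 1.33 × 3.8 = 2.729 m³/s
w_4 = (11.7 − 5.4)/2 = 3.15 m; q_4 = 0.42 × 1.63 × 3.15 = 2.156 m³/s
w_5 = (15.1 − 9.0)/2 = 3.05 m; q_5 = 0.50 × 1.86 × 3.05 = 2.837 m³/s
w_6 = (21.2 − 11.7)/2 = 4.75 m; q_6 = 0.37 × 1.30 × 4.75 = 2.285 m³/s
Stations 1, 7 contribute zero (depth or velocity is 0).
Q = Σ qᵢ = 10.82 m³/s

10.8 m³/s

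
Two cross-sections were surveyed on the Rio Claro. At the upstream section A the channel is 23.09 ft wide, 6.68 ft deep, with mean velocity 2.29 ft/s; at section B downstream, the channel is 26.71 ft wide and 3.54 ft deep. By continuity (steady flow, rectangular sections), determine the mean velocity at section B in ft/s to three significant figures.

Q = A₁V₁ = (23.09×6.68) × 2.29 = 353.2 ft³/s
A₂ = 26.71 × 3.54 = 94.55 ft²
V₂ = Q/A₂ = 353.2/94.55 = 3.736 ft/s

3.74 ft/s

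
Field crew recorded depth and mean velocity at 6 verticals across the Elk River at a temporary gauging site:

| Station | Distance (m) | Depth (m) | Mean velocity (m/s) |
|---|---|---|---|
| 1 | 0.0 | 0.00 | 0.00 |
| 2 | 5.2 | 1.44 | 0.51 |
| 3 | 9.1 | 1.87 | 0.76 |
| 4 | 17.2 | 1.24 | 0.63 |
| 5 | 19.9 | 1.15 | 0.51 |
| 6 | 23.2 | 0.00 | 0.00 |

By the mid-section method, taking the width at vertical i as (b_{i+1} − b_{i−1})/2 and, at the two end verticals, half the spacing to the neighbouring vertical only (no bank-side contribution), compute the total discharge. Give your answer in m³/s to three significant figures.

w_2 = (9.1 − 0.0)/2 = 4.55 m; q_2 = 0.51 × 1.44 × 4.55 = 3.342 m³/s
w_3 = (17.2 − 5.2)/2 = 6 m; q_3 = 0.76 × 1.87 × 6 = 8.527 m³/s
w_4 = (19.9 − 9.1)/2 = 5.4 m; q_4 = 0.63 × 1.24 × 5.4 = 4.218 m³/s
w_5 = (23.2 − 17.2)/2 = 3 m; q_5 = 0.51 × 1.15 × 3 = 1.760 m³/s
Stations 1, 6 contribute zero (depth or velocity is 0).
Q = Σ qᵢ = 17.85 m³/s

17.8 m³/s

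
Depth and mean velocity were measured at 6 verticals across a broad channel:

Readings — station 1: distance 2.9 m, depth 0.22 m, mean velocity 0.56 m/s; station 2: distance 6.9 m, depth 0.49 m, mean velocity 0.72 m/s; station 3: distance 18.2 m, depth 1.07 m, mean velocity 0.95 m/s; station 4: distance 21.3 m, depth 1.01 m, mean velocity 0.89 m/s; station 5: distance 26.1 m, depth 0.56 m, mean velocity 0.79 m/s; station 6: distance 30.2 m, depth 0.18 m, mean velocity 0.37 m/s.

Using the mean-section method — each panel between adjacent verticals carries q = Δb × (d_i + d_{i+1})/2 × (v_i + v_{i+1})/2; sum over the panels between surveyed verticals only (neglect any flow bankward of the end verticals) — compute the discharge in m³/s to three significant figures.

15.3 m³/s

Panel 1-2: Δb = 4 m, d̄ = (0.22+0.49)/2 = 0.355, v̄ = (0.56+0.72)/2 = 0.64 → q = 4×0.355×0.64 = 0.9088 m³/s
Panel 2-3: Δb = 11.3 m, d̄ = (0.49+1.07)/2 = 0.78, v̄ = (0.72+0.95)/2 = 0.835 → q = 11.3×0.78×0.835 = 7.360 m³/s
Panel 3-4: Δb = 3.1 m, d̄ = (1.07+1.01)/2 = 1.04, v̄ = (0.95+0.89)/2 = 0.92 → q = 3.1×1.04×0.92 = 2.966 m³/s
Panel 4-5: Δb = 4.8 m, d̄ = (1.01+0.56)/2 = 0.785, v̄ = (0.89+0.79)/2 = 0.84 → q = 4.8×0.785×0.84 = 3.165 m³/s
Panel 5-6: Δb = 4.1 m, d̄ = (0.56+0.18)/2 = 0.37, v̄ = (0.79+0.37)/2 = 0.58 → q = 4.1×0.37×0.58 = 0.8799 m³/s
Q = Σ q = 15.28 m³/s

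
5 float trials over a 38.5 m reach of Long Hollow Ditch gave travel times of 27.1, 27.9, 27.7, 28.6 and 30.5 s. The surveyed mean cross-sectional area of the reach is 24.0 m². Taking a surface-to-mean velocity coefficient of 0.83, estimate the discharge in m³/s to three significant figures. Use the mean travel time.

t̄ = (27.1 + 27.9 + 27.7 + 28.6 + 30.5) / 5 = 28.36 s
v_surface = L / t̄ = 38.5 / 28.36 = 1.358 m/s
v_mean = 0.83 × 1.358 = 1.127 m/s
Q = A × v_mean = 24.0 × 1.127 = 27.04 m³/s

27.0 m³/s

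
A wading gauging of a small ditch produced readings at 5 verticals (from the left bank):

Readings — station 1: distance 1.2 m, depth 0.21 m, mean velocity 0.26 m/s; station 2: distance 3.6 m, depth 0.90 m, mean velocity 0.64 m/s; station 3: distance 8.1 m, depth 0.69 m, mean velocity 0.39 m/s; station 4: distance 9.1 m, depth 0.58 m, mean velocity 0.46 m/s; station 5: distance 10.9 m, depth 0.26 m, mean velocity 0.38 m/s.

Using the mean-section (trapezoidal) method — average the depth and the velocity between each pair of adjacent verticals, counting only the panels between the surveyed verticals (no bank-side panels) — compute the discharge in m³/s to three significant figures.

3.03 m³/s

Panel 1-2: Δb = 2.4 m, d̄ = (0.21+0.90)/2 = 0.555, v̄ = (0.26+0.64)/2 = 0.45 → q = 2.4×0.555×0.45 = 0.5994 m³/s
Panel 2-3: Δb = 4.5 m, d̄ = (0.90+0.69)/2 = 0.795, v̄ = (0.64+0.39)/2 = 0.515 → q = 4.5×0.795×0.515 = 1.842 m³/s
Panel 3-4: Δb = 1 m, d̄ = (0.69+0.58)/2 = 0.635, v̄ = (0.39+0.46)/2 = 0.425 → q = 1×0.635×0.425 = 0.2699 m³/s
Panel 4-5: Δb = 1.8 m, d̄ = (0.58+0.26)/2 = 0.42, v̄ = (0.46+0.38)/2 = 0.42 → q = 1.8×0.42×0.42 = 0.3175 m³/s
Q = Σ q = 3.029 m³/s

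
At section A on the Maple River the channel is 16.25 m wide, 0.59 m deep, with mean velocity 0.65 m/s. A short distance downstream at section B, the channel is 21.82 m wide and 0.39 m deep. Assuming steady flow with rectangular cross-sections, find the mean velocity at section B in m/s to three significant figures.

0.732 m/s

Q = A₁V₁ = (16.25×0.59) × 0.65 = 6.232 m³/s
A₂ = 21.82 × 0.39 = 8.510 m²
V₂ = Q/A₂ = 6.232/8.510 = 0.7323 m/s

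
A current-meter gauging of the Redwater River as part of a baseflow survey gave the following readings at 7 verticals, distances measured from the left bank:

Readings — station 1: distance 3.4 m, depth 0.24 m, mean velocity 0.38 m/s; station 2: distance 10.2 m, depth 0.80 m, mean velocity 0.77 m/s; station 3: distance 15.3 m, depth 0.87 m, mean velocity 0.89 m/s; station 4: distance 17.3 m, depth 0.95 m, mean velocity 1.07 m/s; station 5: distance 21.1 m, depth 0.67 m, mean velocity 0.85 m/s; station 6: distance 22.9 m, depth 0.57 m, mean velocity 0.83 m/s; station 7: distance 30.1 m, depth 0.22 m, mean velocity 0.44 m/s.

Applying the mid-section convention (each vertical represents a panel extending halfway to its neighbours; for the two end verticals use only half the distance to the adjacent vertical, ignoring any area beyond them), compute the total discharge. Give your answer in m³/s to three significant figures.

13.7 m³/s

w_1 = (10.2 − 3.4)/2 = 3.4 m; q_1 = 0.38 × 0.24 × 3.4 = 0.3101 m³/s
w_2 = (15.3 − 3.4)/2 = 5.95 m; q_2 = 0.77 × 0.80 × 5.95 = 3.665 m³/s
w_3 = (17.3 − 10.2)/2 = 3.55 m; q_3 = 0.89 × 0.87 × 3.55 = 2.749 m³/s
w_4 = (21.1 − 15.3)/2 = 2.9 m; q_4 = 1.07 × 0.95 × 2.9 = 2.948 m³/s
w_5 = (22.9 − 17.3)/2 = 2.8 m; q_5 = 0.85 × 0.67 × 2.8 = 1.595 m³/s
w_6 = (30.1 − 21.1)/2 = 4.5 m; q_6 = 0.83 × 0.57 × 4.5 = 2.129 m³/s
w_7 = (30.1 − 22.9)/2 = 3.6 m; q_7 = 0.44 × 0.22 × 3.6 = 0.3485 m³/s
Q = Σ qᵢ = 13.74 m³/s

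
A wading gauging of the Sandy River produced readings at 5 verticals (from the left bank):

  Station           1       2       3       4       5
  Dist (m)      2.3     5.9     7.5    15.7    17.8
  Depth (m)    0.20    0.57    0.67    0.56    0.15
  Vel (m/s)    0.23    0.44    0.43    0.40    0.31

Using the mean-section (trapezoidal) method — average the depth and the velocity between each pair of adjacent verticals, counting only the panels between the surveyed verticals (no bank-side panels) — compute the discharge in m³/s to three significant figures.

Panel 1-2: Δb = 3.6 m, d̄ = (0.20+0.57)/2 = 0.385, v̄ = (0.23+0.44)/2 = 0.335 → q = 3.6×0.385×0.335 = 0.4643 m³/s
Panel 2-3: Δb = 1.6 m, d̄ = (0.57+0.67)/2 = 0.62, v̄ = (0.44+0.43)/2 = 0.435 → q = 1.6×0.62×0.435 = 0.4315 m³/s
Panel 3-4: Δb = 8.2 m, d̄ = (0.67+0.56)/2 = 0.615, v̄ = (0.43+0.40)/2 = 0.415 → q = 8.2×0.615×0.415 = 2.093 m³/s
Panel 4-5: Δb = 2.1 m, d̄ = (0.56+0.15)/2 = 0.355, v̄ = (0.40+0.31)/2 = 0.355 → q = 2.1×0.355×0.355 = 0.2647 m³/s
Q = Σ q = 3.253 m³/s

3.25 m³/s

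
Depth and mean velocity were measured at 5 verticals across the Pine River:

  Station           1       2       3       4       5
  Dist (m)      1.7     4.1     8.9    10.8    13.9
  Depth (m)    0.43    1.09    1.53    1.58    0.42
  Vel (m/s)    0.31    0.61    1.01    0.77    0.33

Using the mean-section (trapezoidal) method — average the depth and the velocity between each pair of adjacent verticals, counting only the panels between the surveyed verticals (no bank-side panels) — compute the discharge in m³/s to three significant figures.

10.3 m³/s

Panel 1-2: Δb = 2.4 m, d̄ = (0.43+1.09)/2 = 0.76, v̄ = (0.31+0.61)/2 = 0.46 → q = 2.4×0.76×0.46 = 0.8390 m³/s
Panel 2-3: Δb = 4.8 m, d̄ = (1.09+1.53)/2 = 1.31, v̄ = (0.61+1.01)/2 = 0.81 → q = 4.8×1.31×0.81 = 5.093 m³/s
Panel 3-4: Δb = 1.9 m, d̄ = (1.53+1.58)/2 = 1.555, v̄ = (1.01+0.77)/2 = 0.89 → q = 1.9×1.555×0.89 = 2.630 m³/s
Panel 4-5: Δb = 3.1 m, d̄ = (1.58+0.42)/2 = 1, v̄ = (0.77+0.33)/2 = 0.55 → q = 3.1×1×0.55 = 1.705 m³/s
Q = Σ q = 10.27 m³/s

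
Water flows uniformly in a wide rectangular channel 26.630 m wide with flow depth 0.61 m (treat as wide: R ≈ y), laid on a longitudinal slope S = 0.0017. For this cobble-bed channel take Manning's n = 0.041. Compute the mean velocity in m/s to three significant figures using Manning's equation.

0.723 m/s

A = b·y = 26.630 × 0.61 = 16.24 m²
Wide channel: R ≈ y = 0.61 m
Q = (1/n)·A·R^(2/3)·S^(1/2) = (1/0.041) × 16.24 × 0.6100^(2/3) × 0.0017^(1/2) = 11.75 m³/s
V = Q/A = 11.75/16.24 = 0.7233 m/s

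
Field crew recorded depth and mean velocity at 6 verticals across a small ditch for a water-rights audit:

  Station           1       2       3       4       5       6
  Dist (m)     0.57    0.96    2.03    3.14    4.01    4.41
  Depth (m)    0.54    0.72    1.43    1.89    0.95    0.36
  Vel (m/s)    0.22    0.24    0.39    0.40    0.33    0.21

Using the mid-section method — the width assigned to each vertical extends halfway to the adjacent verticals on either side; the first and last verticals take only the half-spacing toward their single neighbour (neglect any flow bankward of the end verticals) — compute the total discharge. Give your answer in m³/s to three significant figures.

1.72 m³/s

w_1 = (0.96 − 0.57)/2 = 0.195 m; q_1 = 0.22 × 0.54 × 0.195 = 0.02317 m³/s
w_2 = (2.03 − 0.57)/2 = 0.73 m; q_2 = 0.24 × 0.72 × 0.73 = 0.1261 m³/s
w_3 = (3.14 − 0.96)/2 = 1.09 m; q_3 = 0.39 × 1.43 × 1.09 = 0.6079 m³/s
w_4 = (4.01 − 2.03)/2 = 0.99 m; q_4 = 0.40 × 1.89 × 0.99 = 0.7484 m³/s
w_5 = (4.41 − 3.14)/2 = 0.635 m; q_5 = 0.33 × 0.95 × 0.635 = 0.1991 m³/s
w_6 = (4.41 − 4.01)/2 = 0.2 m; q_6 = 0.21 × 0.36 × 0.2 = 0.01512 m³/s
Q = Σ qᵢ = 1.720 m³/s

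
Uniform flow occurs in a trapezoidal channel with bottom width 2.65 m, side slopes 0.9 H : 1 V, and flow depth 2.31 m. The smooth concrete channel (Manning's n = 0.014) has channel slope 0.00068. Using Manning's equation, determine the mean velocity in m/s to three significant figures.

2.14 m/s

A = (b + z·y)·y = (2.65 + 0.9×2.31)×2.31 = 10.92 m²
P = b + 2y√(1+z²) = 2.65 + 2×2.31×√(1+0.9²) = 8.866 m
R = A/P = 10.92/8.866 = 1.232 m
Q = (1/n)·A·R^(2/3)·S^(1/2) = (1/0.014) × 10.92 × 1.232^(2/3) × 0.00068^(1/2) = 23.39 m³/s
V = Q/A = 23.39/10.92 = 2.141 m/s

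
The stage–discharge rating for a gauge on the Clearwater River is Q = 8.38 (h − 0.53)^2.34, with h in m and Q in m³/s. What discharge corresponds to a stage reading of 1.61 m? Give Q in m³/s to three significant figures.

10.0 m³/s

Q = 8.38 × (1.61 − 0.53)^2.34 = 8.38 × 1.08^2.34 = 10.03 m³/s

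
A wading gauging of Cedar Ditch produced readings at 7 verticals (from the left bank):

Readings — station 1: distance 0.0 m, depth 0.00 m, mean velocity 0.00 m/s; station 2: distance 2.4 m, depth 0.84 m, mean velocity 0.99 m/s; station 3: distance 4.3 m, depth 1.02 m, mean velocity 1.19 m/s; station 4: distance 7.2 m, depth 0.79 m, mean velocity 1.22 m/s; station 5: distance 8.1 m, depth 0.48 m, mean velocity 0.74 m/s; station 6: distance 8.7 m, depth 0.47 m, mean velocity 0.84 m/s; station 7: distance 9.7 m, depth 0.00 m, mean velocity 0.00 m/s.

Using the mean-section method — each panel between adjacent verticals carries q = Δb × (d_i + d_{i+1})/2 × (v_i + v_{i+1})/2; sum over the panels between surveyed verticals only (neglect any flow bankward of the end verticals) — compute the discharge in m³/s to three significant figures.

6.47 m³/s

Panel 1-2: Δb = 2.4 m, d̄ = (0.00+0.84)/2 = 0.42, v̄ = (0.00+0.99)/2 = 0.495 → q = 2.4×0.42×0.495 = 0.4990 m³/s
Panel 2-3: Δb = 1.9 m, d̄ = (0.84+1.02)/2 = 0.93, v̄ = (0.99+1.19)/2 = 1.09 → q = 1.9×0.93×1.09 = 1.926 m³/s
Panel 3-4: Δb = 2.9 m, d̄ = (1.02+0.79)/2 = 0.905, v̄ = (1.19+1.22)/2 = 1.205 → q = 2.9×0.905×1.205 = 3.163 m³/s
Panel 4-5: Δb = 0.9 m, d̄ = (0.79+0.48)/2 = 0.635, v̄ = (1.22+0.74)/2 = 0.98 → q = 0.9×0.635×0.98 = 0.5601 m³/s
Panel 5-6: Δb = 0.6 m, d̄ = (0.48+0.47)/2 = 0.475, v̄ = (0.74+0.84)/2 = 0.79 → q = 0.6×0.475×0.79 = 0.2252 m³/s
Panel 6-7: Δb = 1 m, d̄ = (0.47+0.00)/2 = 0.235, v̄ = (0.84+0.00)/2 = 0.42 → q = 1×0.235×0.42 = 0.09870 m³/s
Q = Σ q = 6.471 m³/s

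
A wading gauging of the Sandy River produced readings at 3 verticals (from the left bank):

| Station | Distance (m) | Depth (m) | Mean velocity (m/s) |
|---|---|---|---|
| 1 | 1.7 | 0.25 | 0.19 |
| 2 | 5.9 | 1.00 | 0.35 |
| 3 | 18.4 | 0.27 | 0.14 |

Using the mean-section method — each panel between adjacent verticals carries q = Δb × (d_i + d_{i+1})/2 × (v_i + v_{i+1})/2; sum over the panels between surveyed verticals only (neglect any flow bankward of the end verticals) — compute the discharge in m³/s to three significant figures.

2.65 m³/s

Panel 1-2: Δb = 4.2 m, d̄ = (0.25+1.00)/2 = 0.625, v̄ = (0.19+0.35)/2 = 0.27 → q = 4.2×0.625×0.27 = 0.7088 m³/s
Panel 2-3: Δb = 12.5 m, d̄ = (1.00+0.27)/2 = 0.635, v̄ = (0.35+0.14)/2 = 0.245 → q = 12.5×0.635×0.245 = 1.945 m³/s
Q = Σ q = 2.653 m³/s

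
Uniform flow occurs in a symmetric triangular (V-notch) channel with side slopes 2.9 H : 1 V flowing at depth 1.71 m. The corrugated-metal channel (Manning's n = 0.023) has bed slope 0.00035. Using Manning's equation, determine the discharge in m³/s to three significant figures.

A = z·y² = 2.9×1.71² = 8.480 m²
P = 2y√(1+z²) = 2×1.71×√(1+2.9²) = 10.49 m
R = A/P = 8.480/10.49 = 0.8083 m
Q = (1/n)·A·R^(2/3)·S^(1/2) = (1/0.023) × 8.480 × 0.8083^(2/3) × 0.00035^(1/2) = 5.985 m³/s

5.99 m³/s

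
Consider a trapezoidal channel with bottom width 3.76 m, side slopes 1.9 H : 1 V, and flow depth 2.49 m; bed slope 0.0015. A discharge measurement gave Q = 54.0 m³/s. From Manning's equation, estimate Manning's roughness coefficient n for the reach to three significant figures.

A = (b + z·y)·y = (3.76 + 1.9×2.49)×2.49 = 21.14 m²
P = b + 2y√(1+z²) = 3.76 + 2×2.49×√(1+1.9²) = 14.45 m
R = A/P = 21.14/14.45 = 1.463 m
n = (1/Q)·A·R^(2/3)·S^(1/2) = (1/54.0) × 21.14 × 1.289 × 0.03873 = 0.01954

0.0195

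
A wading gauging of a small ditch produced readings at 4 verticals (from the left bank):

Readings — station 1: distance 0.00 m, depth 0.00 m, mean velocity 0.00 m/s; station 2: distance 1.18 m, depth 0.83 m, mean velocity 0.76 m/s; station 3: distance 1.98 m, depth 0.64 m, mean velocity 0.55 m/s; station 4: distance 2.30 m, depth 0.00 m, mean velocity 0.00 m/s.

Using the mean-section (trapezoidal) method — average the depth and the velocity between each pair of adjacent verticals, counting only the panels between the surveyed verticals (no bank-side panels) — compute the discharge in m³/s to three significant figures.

Panel 1-2: Δb = 1.18 m, d̄ = (0.00+0.83)/2 = 0.415, v̄ = (0.00+0.76)/2 = 0.38 → q = 1.18×0.415×0.38 = 0.1861 m³/s
Panel 2-3: Δb = 0.8 m, d̄ = (0.83+0.64)/2 = 0.735, v̄ = (0.76+0.55)/2 = 0.655 → q = 0.8×0.735×0.655 = 0.3851 m³/s
Panel 3-4: Δb = 0.32 m, d̄ = (0.64+0.00)/2 = 0.32, v̄ = (0.55+0.00)/2 = 0.275 → q = 0.32×0.32×0.275 = 0.02816 m³/s
Q = Σ q = 0.5994 m³/s

0.599 m³/s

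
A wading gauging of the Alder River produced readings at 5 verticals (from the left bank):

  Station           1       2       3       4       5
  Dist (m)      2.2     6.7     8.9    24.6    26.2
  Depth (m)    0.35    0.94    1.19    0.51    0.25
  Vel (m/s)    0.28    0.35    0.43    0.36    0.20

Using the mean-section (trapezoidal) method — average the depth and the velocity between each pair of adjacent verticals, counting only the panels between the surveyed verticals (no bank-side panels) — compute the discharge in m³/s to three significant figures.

Panel 1-2: Δb = 4.5 m, d̄ = (0.35+0.94)/2 = 0.645, v̄ = (0.28+0.35)/2 = 0.315 → q = 4.5×0.645×0.315 = 0.9143 m³/s
Panel 2-3: Δb = 2.2 m, d̄ = (0.94+1.19)/2 = 1.065, v̄ = (0.35+0.43)/2 = 0.39 → q = 2.2×1.065×0.39 = 0.9138 m³/s
Panel 3-4: Δb = 15.7 m, d̄ = (1.19+0.51)/2 = 0.85, v̄ = (0.43+0.36)/2 = 0.395 → q = 15.7×0.85×0.395 = 5.271 m³/s
Panel 4-5: Δb = 1.6 m, d̄ = (0.51+0.25)/2 = 0.38, v̄ = (0.36+0.20)/2 = 0.28 → q = 1.6×0.38×0.28 = 0.1702 m³/s
Q = Σ q = 7.270 m³/s

7.27 m³/s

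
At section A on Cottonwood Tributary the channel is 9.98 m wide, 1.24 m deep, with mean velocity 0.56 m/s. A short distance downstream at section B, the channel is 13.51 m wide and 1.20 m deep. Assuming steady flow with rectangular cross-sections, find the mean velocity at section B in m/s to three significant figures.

Q = A₁V₁ = (9.98×1.24) × 0.56 = 6.930 m³/s
A₂ = 13.51 × 1.20 = 16.21 m²
V₂ = Q/A₂ = 6.930/16.21 = 0.4275 m/s

0.427 m/s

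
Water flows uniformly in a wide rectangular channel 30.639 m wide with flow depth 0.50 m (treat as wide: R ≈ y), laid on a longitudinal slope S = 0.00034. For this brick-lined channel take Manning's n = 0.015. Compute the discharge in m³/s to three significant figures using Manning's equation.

A = b·y = 30.639 × 0.50 = 15.32 m²
Wide channel: R ≈ y = 0.50 m
Q = (1/n)·A·R^(2/3)·S^(1/2) = (1/0.015) × 15.32 × 0.5000^(2/3) × 0.00034^(1/2) = 11.86 m³/s

11.9 m³/s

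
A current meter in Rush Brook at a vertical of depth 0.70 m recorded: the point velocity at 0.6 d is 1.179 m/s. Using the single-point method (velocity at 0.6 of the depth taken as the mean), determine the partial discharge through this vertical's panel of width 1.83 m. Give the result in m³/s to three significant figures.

1.51 m³/s

v̄ = v₀.₆ = 1.179 m/s
q = v̄ × d × w = 1.179 × 0.70 × 1.83 = 1.510 m³/s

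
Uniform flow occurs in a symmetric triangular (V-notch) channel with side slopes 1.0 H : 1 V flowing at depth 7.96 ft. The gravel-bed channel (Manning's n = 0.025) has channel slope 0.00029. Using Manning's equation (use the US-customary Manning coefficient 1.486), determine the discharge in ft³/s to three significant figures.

128 ft³/s

A = z·y² = 1.0×7.96² = 63.36 ft²
P = 2y√(1+z²) = 2×7.96×√(1+1.0²) = 22.51 ft
R = A/P = 63.36/22.51 = 2.814 ft
Q = (1.486/n)·A·R^(2/3)·S^(1/2) = (1.486/0.025) × 63.36 × 2.814^(2/3) × 0.00029^(1/2) = 127.8 ft³/s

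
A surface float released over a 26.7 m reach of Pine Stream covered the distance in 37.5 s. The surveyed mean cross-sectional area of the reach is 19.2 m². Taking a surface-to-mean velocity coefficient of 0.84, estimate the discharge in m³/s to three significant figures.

11.5 m³/s

v_surface = L / t̄ = 26.7 / 37.5 = 0.7120 m/s
v_mean = 0.84 × 0.7120 = 0.5981 m/s
Q = A × v_mean = 19.2 × 0.5981 = 11.48 m³/s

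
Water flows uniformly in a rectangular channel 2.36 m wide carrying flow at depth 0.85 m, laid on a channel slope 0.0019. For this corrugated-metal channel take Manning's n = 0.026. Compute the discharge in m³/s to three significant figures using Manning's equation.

A = b·y = 2.36 × 0.85 = 2.006 m²
P = b + 2y = 2.36 + 2×0.85 = 4.060 m
R = A/P = 2.006/4.060 = 0.4941 m
Q = (1/n)·A·R^(2/3)·S^(1/2) = (1/0.026) × 2.006 × 0.4941^(2/3) × 0.0019^(1/2) = 2.102 m³/s

2.10 m³/s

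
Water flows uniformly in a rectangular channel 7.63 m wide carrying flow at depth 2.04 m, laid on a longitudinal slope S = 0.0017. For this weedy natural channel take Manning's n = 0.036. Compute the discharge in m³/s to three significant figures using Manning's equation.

21.6 m³/s

A = b·y = 7.63 × 2.04 = 15.57 m²
P = b + 2y = 7.63 + 2×2.04 = 11.71 m
R = A/P = 15.57/11.71 = 1.329 m
Q = (1/n)·A·R^(2/3)·S^(1/2) = (1/0.036) × 15.57 × 1.329^(2/3) × 0.0017^(1/2) = 21.55 m³/s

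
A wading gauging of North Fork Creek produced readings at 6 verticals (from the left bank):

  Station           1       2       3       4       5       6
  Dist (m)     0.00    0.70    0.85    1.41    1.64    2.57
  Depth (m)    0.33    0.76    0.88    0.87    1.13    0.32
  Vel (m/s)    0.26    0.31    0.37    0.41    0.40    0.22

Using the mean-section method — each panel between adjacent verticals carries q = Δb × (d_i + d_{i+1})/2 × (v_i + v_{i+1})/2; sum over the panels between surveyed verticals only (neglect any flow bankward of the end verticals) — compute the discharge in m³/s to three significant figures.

Panel 1-2: Δb = 0.7 m, d̄ = (0.33+0.76)/2 = 0.545, v̄ = (0.26+0.31)/2 = 0.285 → q = 0.7×0.545×0.285 = 0.1087 m³/s
Panel 2-3: Δb = 0.15 m, d̄ = (0.76+0.88)/2 = 0.82, v̄ = (0.31+0.37)/2 = 0.34 → q = 0.15×0.82×0.34 = 0.04182 m³/s
Panel 3-4: Δb = 0.56 m, d̄ = (0.88+0.87)/2 = 0.875, v̄ = (0.37+0.41)/2 = 0.39 → q = 0.56×0.875×0.39 = 0.1911 m³/s
Panel 4-5: Δb = 0.23 m, d̄ = (0.87+1.13)/2 = 1, v̄ = (0.41+0.40)/2 = 0.405 → q = 0.23×1×0.405 = 0.09315 m³/s
Panel 5-6: Δb = 0.93 m, d̄ = (1.13+0.32)/2 = 0.725, v̄ = (0.40+0.22)/2 = 0.31 → q = 0.93×0.725×0.31 = 0.2090 m³/s
Q = Σ q = 0.6438 m³/s

0.644 m³/s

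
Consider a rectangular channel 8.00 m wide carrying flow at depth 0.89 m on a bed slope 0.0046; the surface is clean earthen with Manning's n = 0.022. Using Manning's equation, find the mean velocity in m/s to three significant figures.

A = b·y = 8.00 × 0.89 = 7.120 m²
P = b + 2y = 8.00 + 2×0.89 = 9.780 m
R = A/P = 7.120/9.780 = 0.7280 m
Q = (1/n)·A·R^(2/3)·S^(1/2) = (1/0.022) × 7.120 × 0.7280^(2/3) × 0.0046^(1/2) = 17.76 m³/s
V = Q/A = 17.76/7.120 = 2.495 m/s

2.49 m/s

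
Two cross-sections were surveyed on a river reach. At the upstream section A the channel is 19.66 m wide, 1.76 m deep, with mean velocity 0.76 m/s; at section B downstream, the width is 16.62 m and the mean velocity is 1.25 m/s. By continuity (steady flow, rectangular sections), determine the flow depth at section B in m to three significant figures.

Q = A₁V₁ = (19.66×1.76) × 0.76 = 26.30 m³/s
d₂ = Q/(b₂ V₂) = 26.30/(16.62×1.25) = 1.266 m

1.27 m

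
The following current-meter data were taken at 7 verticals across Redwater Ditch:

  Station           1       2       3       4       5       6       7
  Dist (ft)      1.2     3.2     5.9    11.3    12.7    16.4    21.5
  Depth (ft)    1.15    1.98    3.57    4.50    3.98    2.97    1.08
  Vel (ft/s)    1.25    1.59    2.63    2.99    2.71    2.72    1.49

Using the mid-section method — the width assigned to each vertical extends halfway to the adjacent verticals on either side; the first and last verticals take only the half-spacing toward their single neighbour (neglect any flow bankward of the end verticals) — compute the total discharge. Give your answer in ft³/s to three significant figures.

160 ft³/s

w_1 = (3.2 − 1.2)/2 = 1 ft; q_1 = 1.25 × 1.15 × 1 = 1.438 ft³/s
w_2 = (5.9 − 1.2)/2 = 2.35 ft; q_2 = 1.59 × 1.98 × 2.35 = 7.398 ft³/s
w_3 = (11.3 − 3.2)/2 = 4.05 ft; q_3 = 2.63 × 3.57 × 4.05 = 38.03 ft³/s
w_4 = (12.7 − 5.9)/2 = 3.4 ft; q_4 = 2.99 × 4.50 × 3.4 = 45.75 ft³/s
w_5 = (16.4 − 11.3)/2 = 2.55 ft; q_5 = 2.71 × 3.98 × 2.55 = 27.50 ft³/s
w_6 = (21.5 − 12.7)/2 = 4.4 ft; q_6 = 2.72 × 2.97 × 4.4 = 35.54 ft³/s
w_7 = (21.5 − 16.4)/2 = 2.55 ft; q_7 = 1.49 × 1.08 × 2.55 = 4.103 ft³/s
Q = Σ qᵢ = 159.8 ft³/s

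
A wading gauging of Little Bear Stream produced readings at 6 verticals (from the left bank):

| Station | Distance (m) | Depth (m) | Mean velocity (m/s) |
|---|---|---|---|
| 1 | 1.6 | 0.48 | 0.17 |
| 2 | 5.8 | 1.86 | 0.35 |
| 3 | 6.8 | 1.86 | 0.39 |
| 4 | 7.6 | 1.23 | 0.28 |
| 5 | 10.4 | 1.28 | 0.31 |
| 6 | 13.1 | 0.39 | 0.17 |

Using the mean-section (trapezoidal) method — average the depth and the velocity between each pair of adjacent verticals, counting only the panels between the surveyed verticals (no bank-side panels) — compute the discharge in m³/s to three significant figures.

Panel 1-2: Δb = 4.2 m, d̄ = (0.48+1.86)/2 = 1.17, v̄ = (0.17+0.35)/2 = 0.26 → q = 4.2×1.17×0.26 = 1.278 m³/s
Panel 2-3: Δb = 1 m, d̄ = (1.86+1.86)/2 = 1.86, v̄ = (0.35+0.39)/2 = 0.37 → q = 1×1.86×0.37 = 0.6882 m³/s
Panel 3-4: Δb = 0.8 m, d̄ = (1.86+1.23)/2 = 1.545, v̄ = (0.39+0.28)/2 = 0.335 → q = 0.8×1.545×0.335 = 0.4141 m³/s
Panel 4-5: Δb = 2.8 m, d̄ = (1.23+1.28)/2 = 1.255, v̄ = (0.28+0.31)/2 = 0.295 → q = 2.8×1.255×0.295 = 1.037 m³/s
Panel 5-6: Δb = 2.7 m, d̄ = (1.28+0.39)/2 = 0.835, v̄ = (0.31+0.17)/2 = 0.24 → q = 2.7×0.835×0.24 = 0.5411 m³/s
Q = Σ q = 3.958 m³/s

3.96 m³/s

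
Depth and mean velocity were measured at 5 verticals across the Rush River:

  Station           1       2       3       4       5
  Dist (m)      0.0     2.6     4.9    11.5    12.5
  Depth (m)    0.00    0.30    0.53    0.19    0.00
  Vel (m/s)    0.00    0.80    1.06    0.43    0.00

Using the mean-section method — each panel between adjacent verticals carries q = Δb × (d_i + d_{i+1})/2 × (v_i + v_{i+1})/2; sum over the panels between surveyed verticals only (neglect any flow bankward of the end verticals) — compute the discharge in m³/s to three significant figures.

Panel 1-2: Δb = 2.6 m, d̄ = (0.00+0.30)/2 = 0.15, v̄ = (0.00+0.80)/2 = 0.4 → q = 2.6×0.15×0.4 = 0.1560 m³/s
Panel 2-3: Δb = 2.3 m, d̄ = (0.30+0.53)/2 = 0.415, v̄ = (0.80+1.06)/2 = 0.93 → q = 2.3×0.415×0.93 = 0.8877 m³/s
Panel 3-4: Δb = 6.6 m, d̄ = (0.53+0.19)/2 = 0.36, v̄ = (1.06+0.43)/2 = 0.745 → q = 6.6×0.36×0.745 = 1.770 m³/s
Panel 4-5: Δb = 1 m, d̄ = (0.19+0.00)/2 = 0.095, v̄ = (0.43+0.00)/2 = 0.215 → q = 1×0.095×0.215 = 0.02043 m³/s
Q = Σ q = 2.834 m³/s

2.83 m³/s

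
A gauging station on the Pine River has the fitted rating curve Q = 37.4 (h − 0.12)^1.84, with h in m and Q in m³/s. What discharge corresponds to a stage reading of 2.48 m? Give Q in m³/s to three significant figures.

182 m³/s

Q = 37.4 × (2.48 − 0.12)^1.84 = 37.4 × 2.36^1.84 = 181.6 m³/s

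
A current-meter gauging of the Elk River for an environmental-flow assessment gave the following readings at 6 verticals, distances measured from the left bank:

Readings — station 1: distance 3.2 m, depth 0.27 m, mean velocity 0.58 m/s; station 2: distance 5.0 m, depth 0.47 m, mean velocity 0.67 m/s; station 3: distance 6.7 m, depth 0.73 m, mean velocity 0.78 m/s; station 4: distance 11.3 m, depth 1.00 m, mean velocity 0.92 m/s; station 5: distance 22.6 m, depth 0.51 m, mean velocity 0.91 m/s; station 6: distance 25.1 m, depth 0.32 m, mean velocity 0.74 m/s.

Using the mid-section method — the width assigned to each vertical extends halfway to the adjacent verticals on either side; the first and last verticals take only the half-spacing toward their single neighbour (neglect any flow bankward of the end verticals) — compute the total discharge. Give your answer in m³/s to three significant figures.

13.3 m³/s

w_1 = (5.0 − 3.2)/2 = 0.9 m; q_1 = 0.58 × 0.27 × 0.9 = 0.1409 m³/s
w_2 = (6.7 − 3.2)/2 = 1.75 m; q_2 = 0.67 × 0.47 × 1.75 = 0.5511 m³/s
w_3 = (11.3 − 5.0)/2 = 3.15 m; q_3 = 0.78 × 0.73 × 3.15 = 1.794 m³/s
w_4 = (22.6 − 6.7)/2 = 7.95 m; q_4 = 0.92 × 1.00 × 7.95 = 7.314 m³/s
w_5 = (25.1 − 11.3)/2 = 6.9 m; q_5 = 0.91 × 0.51 × 6.9 = 3.202 m³/s
w_6 = (25.1 − 22.6)/2 = 1.25 m; q_6 = 0.74 × 0.32 × 1.25 = 0.2960 m³/s
Q = Σ qᵢ = 13.30 m³/s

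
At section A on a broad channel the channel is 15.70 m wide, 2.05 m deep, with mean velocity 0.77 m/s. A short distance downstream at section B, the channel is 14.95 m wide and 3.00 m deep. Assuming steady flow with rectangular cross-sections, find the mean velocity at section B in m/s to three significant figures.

0.553 m/s

Q = A₁V₁ = (15.70×2.05) × 0.77 = 24.78 m³/s
A₂ = 14.95 × 3.00 = 44.85 m²
V₂ = Q/A₂ = 24.78/44.85 = 0.5526 m/s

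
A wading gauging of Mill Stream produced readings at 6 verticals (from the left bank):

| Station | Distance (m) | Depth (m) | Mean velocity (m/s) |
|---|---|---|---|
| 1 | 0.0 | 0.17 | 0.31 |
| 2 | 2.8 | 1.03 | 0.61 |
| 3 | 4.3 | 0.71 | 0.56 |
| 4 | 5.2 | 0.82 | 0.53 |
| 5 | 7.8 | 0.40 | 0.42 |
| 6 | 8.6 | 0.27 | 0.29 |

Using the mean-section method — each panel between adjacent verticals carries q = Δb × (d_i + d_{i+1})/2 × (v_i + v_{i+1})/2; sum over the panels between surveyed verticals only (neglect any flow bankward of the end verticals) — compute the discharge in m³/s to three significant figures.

2.76 m³/s

Panel 1-2: Δb = 2.8 m, d̄ = (0.17+1.03)/2 = 0.6, v̄ = (0.31+0.61)/2 = 0.46 → q = 2.8×0.6×0.46 = 0.7728 m³/s
Panel 2-3: Δb = 1.5 m, d̄ = (1.03+0.71)/2 = 0.87, v̄ = (0.61+0.56)/2 = 0.585 → q = 1.5×0.87×0.585 = 0.7634 m³/s
Panel 3-4: Δb = 0.9 m, d̄ = (0.71+0.82)/2 = 0.765, v̄ = (0.56+0.53)/2 = 0.545 → q = 0.9×0.765×0.545 = 0.3752 m³/s
Panel 4-5: Δb = 2.6 m, d̄ = (0.82+0.40)/2 = 0.61, v̄ = (0.53+0.42)/2 = 0.475 → q = 2.6×0.61×0.475 = 0.7534 m³/s
Panel 5-6: Δb = 0.8 m, d̄ = (0.40+0.27)/2 = 0.335, v̄ = (0.42+0.29)/2 = 0.355 → q = 0.8×0.335×0.355 = 0.09514 m³/s
Q = Σ q = 2.760 m³/s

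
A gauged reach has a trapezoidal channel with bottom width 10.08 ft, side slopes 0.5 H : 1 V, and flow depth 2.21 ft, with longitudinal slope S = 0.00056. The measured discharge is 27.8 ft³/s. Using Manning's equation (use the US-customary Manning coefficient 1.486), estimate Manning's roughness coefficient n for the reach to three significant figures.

A = (b + z·y)·y = (10.08 + 0.5×2.21)×2.21 = 24.72 ft²
P = b + 2y√(1+z²) = 10.08 + 2×2.21×√(1+0.5²) = 15.02 ft
R = A/P = 24.72/15.02 = 1.646 ft
n = (1.486/Q)·A·R^(2/3)·S^(1/2) = (1.486/27.8) × 24.72 × 1.394 × 0.02366 = 0.04358

0.0436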